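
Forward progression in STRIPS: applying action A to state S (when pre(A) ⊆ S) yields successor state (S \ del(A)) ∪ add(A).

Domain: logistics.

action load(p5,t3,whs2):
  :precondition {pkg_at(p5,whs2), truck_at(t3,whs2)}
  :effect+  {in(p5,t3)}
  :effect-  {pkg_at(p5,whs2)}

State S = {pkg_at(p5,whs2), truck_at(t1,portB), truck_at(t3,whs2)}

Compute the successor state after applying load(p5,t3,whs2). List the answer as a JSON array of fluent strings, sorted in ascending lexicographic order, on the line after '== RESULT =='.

Progress:
  pre ⊆ S: {pkg_at(p5,whs2), truck_at(t3,whs2)} ⊆ S  — applicable
  S \ del = {truck_at(t1,portB), truck_at(t3,whs2)}
  ∪ add   = {in(p5,t3), truck_at(t1,portB), truck_at(t3,whs2)}

== RESULT ==
["in(p5,t3)", "truck_at(t1,portB)", "truck_at(t3,whs2)"]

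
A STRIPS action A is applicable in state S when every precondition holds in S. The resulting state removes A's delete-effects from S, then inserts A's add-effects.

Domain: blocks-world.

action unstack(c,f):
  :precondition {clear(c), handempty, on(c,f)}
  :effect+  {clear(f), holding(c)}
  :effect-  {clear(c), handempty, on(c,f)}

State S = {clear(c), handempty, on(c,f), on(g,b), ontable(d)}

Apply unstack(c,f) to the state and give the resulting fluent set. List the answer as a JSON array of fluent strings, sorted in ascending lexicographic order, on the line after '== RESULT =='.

Compute (S \ del) ∪ add:
  pre ⊆ S: {clear(c), handempty, on(c,f)} ⊆ S  — applicable
  S \ del = {on(g,b), ontable(d)}
  ∪ add   = {clear(f), holding(c), on(g,b), ontable(d)}

== RESULT ==
["clear(f)", "holding(c)", "on(g,b)", "ontable(d)"]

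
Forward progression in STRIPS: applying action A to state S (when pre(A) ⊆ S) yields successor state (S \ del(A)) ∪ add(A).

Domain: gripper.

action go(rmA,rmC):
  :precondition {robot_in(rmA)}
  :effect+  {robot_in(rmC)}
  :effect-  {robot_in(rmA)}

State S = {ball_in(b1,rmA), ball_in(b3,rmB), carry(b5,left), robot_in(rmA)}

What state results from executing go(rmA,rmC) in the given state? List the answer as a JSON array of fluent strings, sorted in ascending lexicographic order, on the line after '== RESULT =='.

Compute (S \ del) ∪ add:
  pre ⊆ S: {robot_in(rmA)} ⊆ S  — applicable
  S \ del = {ball_in(b1,rmA), ball_in(b3,rmB), carry(b5,left)}
  ∪ add   = {ball_in(b1,rmA), ball_in(b3,rmB), carry(b5,left), robot_in(rmC)}

== RESULT ==
["ball_in(b1,rmA)", "ball_in(b3,rmB)", "carry(b5,left)", "robot_in(rmC)"]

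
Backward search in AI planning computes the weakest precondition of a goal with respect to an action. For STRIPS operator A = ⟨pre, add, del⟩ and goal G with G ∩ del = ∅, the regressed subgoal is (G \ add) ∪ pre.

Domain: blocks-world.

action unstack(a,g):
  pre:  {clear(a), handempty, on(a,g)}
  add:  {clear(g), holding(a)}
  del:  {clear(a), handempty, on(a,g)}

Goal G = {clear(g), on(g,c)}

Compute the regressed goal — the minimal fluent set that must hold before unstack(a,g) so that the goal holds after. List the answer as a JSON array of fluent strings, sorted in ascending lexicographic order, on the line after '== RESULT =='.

Regress:
  G ∩ del = {}  (empty — regression defined)
  G \ add = {clear(g), on(g,c)} \ {clear(g), holding(a)} = {on(g,c)}
  ∪ pre   = {on(g,c)} ∪ {clear(a), handempty, on(a,g)}
          = {clear(a), handempty, on(a,g), on(g,c)}

== RESULT ==
["clear(a)", "handempty", "on(a,g)", "on(g,c)"]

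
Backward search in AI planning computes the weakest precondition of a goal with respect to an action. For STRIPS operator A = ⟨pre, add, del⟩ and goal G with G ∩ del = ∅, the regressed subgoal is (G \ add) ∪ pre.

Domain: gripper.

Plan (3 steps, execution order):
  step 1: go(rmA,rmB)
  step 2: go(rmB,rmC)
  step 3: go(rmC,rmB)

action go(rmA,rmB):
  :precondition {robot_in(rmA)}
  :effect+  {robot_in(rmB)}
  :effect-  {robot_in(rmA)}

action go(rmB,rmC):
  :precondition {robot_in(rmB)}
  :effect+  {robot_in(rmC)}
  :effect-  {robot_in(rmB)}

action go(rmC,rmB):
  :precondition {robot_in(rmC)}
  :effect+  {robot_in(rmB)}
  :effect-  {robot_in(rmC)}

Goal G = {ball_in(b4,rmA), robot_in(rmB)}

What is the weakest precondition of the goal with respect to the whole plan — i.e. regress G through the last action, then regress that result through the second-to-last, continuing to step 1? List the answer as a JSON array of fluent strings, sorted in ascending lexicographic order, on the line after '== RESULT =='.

Regress step by step:
  through step 3 (go(rmC,rmB)): drop {robot_in(rmB)}, keep {ball_in(b4,rmA)}, require {robot_in(rmC)}
    → {ball_in(b4,rmA), robot_in(rmC)}
  through step 2 (go(rmB,rmC)): drop {robot_in(rmC)}, keep {ball_in(b4,rmA)}, require {robot_in(rmB)}
    → {ball_in(b4,rmA), robot_in(rmB)}
  through step 1 (go(rmA,rmB)): drop {robot_in(rmB)}, keep {ball_in(b4,rmA)}, require {robot_in(rmA)}
    → {ball_in(b4,rmA), robot_in(rmA)}

== RESULT ==
["ball_in(b4,rmA)", "robot_in(rmA)"]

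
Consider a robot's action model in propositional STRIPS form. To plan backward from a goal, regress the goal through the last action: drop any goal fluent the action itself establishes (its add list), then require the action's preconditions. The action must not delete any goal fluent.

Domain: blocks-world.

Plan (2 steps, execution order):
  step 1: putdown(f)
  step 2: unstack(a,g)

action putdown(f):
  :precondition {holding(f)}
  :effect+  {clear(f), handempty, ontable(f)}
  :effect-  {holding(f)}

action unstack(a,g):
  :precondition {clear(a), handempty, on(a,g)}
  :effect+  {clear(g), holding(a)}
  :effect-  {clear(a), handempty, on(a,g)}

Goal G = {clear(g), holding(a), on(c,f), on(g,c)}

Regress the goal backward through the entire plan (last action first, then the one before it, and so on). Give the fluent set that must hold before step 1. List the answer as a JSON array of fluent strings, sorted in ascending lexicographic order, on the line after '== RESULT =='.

Work backward from the goal:
  through step 2 (unstack(a,g)): drop {clear(g), holding(a)}, keep {on(c,f), on(g,c)}, require {clear(a), handempty, on(a,g)}
    → {clear(a), handempty, on(a,g), on(c,f), on(g,c)}
  through step 1 (putdown(f)): drop {handempty}, keep {clear(a), on(a,g), on(c,f), on(g,c)}, require {holding(f)}
    → {clear(a), holding(f), on(a,g), on(c,f), on(g,c)}

== RESULT ==
["clear(a)", "holding(f)", "on(a,g)", "on(c,f)", "on(g,c)"]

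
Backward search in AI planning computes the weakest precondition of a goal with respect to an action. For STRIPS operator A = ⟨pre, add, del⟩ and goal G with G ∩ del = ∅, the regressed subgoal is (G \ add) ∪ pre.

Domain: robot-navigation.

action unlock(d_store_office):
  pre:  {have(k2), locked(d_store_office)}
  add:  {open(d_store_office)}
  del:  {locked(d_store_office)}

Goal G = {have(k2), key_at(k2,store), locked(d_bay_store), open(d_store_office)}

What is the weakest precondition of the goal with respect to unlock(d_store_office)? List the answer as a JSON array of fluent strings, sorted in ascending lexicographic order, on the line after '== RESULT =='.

Compute (G \ add) ∪ pre:
  G ∩ del = {}  (empty — regression defined)
  G \ add = {have(k2), key_at(k2,store), locked(d_bay_store), open(d_store_office)} \ {open(d_store_office)} = {have(k2), key_at(k2,store), locked(d_bay_store)}
  ∪ pre   = {have(k2), key_at(k2,store), locked(d_bay_store)} ∪ {have(k2), locked(d_store_office)}
          = {have(k2), key_at(k2,store), locked(d_bay_store), locked(d_store_office)}

== RESULT ==
["have(k2)", "key_at(k2,store)", "locked(d_bay_store)", "locked(d_store_office)"]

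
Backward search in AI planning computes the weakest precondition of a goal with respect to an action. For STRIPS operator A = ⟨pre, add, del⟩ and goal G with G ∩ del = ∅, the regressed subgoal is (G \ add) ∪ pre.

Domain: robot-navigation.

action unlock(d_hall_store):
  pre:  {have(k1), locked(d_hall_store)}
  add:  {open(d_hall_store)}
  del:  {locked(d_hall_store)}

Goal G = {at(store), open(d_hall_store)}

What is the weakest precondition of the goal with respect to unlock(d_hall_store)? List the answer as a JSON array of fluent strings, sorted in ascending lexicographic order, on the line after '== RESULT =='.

Regress:
  G ∩ del = {}  (empty — regression defined)
  G \ add = {at(store), open(d_hall_store)} \ {open(d_hall_store)} = {at(store)}
  ∪ pre   = {at(store)} ∪ {have(k1), locked(d_hall_store)}
          = {at(store), have(k1), locked(d_hall_store)}

== RESULT ==
["at(store)", "have(k1)", "locked(d_hall_store)"]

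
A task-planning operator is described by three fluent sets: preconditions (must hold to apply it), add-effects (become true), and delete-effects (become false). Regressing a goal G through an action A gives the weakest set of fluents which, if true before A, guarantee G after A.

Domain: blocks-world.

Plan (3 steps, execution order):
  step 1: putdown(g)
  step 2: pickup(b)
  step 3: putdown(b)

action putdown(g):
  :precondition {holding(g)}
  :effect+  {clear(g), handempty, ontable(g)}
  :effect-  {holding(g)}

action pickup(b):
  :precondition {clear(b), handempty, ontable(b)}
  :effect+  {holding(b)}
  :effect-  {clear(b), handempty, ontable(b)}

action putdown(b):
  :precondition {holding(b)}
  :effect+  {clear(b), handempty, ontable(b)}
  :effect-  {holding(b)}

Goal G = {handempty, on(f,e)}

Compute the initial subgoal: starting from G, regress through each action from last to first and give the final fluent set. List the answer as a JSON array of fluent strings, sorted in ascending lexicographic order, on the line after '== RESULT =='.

Work backward from the goal:
  through step 3 (putdown(b)): drop {handempty}, keep {on(f,e)}, require {holding(b)}
    → {holding(b), on(f,e)}
  through step 2 (pickup(b)): drop {holding(b)}, keep {on(f,e)}, require {clear(b), handempty, ontable(b)}
    → {clear(b), handempty, on(f,e), ontable(b)}
  through step 1 (putdown(g)): drop {handempty}, keep {clear(b), on(f,e), ontable(b)}, require {holding(g)}
    → {clear(b), holding(g), on(f,e), ontable(b)}

== RESULT ==
["clear(b)", "holding(g)", "on(f,e)", "ontable(b)"]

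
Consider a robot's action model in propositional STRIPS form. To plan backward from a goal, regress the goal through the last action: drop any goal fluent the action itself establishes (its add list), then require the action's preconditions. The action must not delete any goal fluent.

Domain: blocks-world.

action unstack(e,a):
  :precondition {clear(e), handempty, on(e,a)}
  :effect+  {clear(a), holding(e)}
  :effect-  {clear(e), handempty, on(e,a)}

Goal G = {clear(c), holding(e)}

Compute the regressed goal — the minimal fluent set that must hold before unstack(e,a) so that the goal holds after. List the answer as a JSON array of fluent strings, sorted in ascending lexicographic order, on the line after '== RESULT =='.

Regress:
  G ∩ del = {}  (empty — regression defined)
  G \ add = {clear(c), holding(e)} \ {clear(a), holding(e)} = {clear(c)}
  ∪ pre   = {clear(c)} ∪ {clear(e), handempty, on(e,a)}
          = {clear(c), clear(e), handempty, on(e,a)}

== RESULT ==
["clear(c)", "clear(e)", "handempty", "on(e,a)"]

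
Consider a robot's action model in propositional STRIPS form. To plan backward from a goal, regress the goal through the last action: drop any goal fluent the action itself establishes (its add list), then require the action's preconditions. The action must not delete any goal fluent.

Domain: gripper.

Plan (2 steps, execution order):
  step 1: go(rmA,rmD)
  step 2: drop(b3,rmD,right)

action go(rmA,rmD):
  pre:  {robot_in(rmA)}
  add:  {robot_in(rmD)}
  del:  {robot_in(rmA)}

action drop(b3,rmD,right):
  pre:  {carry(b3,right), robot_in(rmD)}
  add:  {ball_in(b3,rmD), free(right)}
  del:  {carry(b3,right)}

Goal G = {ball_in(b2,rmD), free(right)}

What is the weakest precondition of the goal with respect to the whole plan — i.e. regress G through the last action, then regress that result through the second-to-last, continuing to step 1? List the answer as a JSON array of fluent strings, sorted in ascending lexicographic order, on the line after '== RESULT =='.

Work backward from the goal:
  through step 2 (drop(b3,rmD,right)): drop {free(right)}, keep {ball_in(b2,rmD)}, require {carry(b3,right), robot_in(rmD)}
    → {ball_in(b2,rmD), carry(b3,right), robot_in(rmD)}
  through step 1 (go(rmA,rmD)): drop {robot_in(rmD)}, keep {ball_in(b2,rmD), carry(b3,right)}, require {robot_in(rmA)}
    → {ball_in(b2,rmD), carry(b3,right), robot_in(rmA)}

== RESULT ==
["ball_in(b2,rmD)", "carry(b3,right)", "robot_in(rmA)"]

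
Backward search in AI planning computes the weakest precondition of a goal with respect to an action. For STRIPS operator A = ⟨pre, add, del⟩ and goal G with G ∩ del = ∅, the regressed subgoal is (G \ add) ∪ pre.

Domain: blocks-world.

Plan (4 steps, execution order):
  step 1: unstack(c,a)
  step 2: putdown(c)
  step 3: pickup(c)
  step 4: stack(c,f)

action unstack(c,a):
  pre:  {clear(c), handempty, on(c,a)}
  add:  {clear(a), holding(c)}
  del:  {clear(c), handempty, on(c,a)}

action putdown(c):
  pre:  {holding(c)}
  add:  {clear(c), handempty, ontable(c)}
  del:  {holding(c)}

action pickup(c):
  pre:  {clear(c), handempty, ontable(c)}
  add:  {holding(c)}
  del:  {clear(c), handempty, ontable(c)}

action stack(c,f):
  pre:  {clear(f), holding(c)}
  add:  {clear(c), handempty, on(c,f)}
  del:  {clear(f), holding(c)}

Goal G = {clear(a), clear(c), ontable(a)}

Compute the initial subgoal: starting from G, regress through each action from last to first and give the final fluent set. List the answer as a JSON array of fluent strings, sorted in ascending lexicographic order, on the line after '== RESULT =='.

Regress step by step:
  through step 4 (stack(c,f)): drop {clear(c)}, keep {clear(a), ontable(a)}, require {clear(f), holding(c)}
    → {clear(a), clear(f), holding(c), ontable(a)}
  through step 3 (pickup(c)): drop {holding(c)}, keep {clear(a), clear(f), ontable(a)}, require {clear(c), handempty, ontable(c)}
    → {clear(a), clear(c), clear(f), handempty, ontable(a), ontable(c)}
  through step 2 (putdown(c)): drop {clear(c), handempty, ontable(c)}, keep {clear(a), clear(f), ontable(a)}, require {holding(c)}
    → {clear(a), clear(f), holding(c), ontable(a)}
  through step 1 (unstack(c,a)): drop {clear(a), holding(c)}, keep {clear(f), ontable(a)}, require {clear(c), handempty, on(c,a)}
    → {clear(c), clear(f), handempty, on(c,a), ontable(a)}

== RESULT ==
["clear(c)", "clear(f)", "handempty", "on(c,a)", "ontable(a)"]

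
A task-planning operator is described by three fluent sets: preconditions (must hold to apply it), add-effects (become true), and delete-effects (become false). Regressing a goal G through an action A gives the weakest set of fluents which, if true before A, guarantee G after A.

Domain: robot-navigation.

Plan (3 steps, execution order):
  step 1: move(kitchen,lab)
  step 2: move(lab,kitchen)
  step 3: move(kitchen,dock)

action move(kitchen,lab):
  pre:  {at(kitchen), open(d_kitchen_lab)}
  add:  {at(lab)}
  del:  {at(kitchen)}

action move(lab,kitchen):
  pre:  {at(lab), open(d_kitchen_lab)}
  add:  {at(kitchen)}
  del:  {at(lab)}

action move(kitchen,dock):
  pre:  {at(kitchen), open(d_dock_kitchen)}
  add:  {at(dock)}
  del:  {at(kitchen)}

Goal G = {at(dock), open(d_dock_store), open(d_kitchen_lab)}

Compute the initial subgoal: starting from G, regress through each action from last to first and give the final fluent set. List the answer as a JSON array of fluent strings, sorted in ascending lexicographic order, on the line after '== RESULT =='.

Work backward from the goal:
  through step 3 (move(kitchen,dock)): drop {at(dock)}, keep {open(d_dock_store), open(d_kitchen_lab)}, require {at(kitchen), open(d_dock_kitchen)}
    → {at(kitchen), open(d_dock_kitchen), open(d_dock_store), open(d_kitchen_lab)}
  through step 2 (move(lab,kitchen)): drop {at(kitchen)}, keep {open(d_dock_kitchen), open(d_dock_store), open(d_kitchen_lab)}, require {at(lab), open(d_kitchen_lab)}
    → {at(lab), open(d_dock_kitchen), open(d_dock_store), open(d_kitchen_lab)}
  through step 1 (move(kitchen,lab)): drop {at(lab)}, keep {open(d_dock_kitchen), open(d_dock_store), open(d_kitchen_lab)}, require {at(kitchen), open(d_kitchen_lab)}
    → {at(kitchen), open(d_dock_kitchen), open(d_dock_store), open(d_kitchen_lab)}

== RESULT ==
["at(kitchen)", "open(d_dock_kitchen)", "open(d_dock_store)", "open(d_kitchen_lab)"]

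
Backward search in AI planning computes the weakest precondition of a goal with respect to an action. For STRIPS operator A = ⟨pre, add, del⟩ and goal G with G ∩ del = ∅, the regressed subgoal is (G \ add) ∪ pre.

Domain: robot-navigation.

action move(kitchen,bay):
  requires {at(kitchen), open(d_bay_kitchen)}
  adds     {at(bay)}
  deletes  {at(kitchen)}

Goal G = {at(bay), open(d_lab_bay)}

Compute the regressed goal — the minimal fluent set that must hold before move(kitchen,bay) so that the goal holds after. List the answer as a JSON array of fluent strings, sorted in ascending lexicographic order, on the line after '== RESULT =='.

Regress:
  G ∩ del = {}  (empty — regression defined)
  G \ add = {at(bay), open(d_lab_bay)} \ {at(bay)} = {open(d_lab_bay)}
  ∪ pre   = {open(d_lab_bay)} ∪ {at(kitchen), open(d_bay_kitchen)}
          = {at(kitchen), open(d_bay_kitchen), open(d_lab_bay)}

== RESULT ==
["at(kitchen)", "open(d_bay_kitchen)", "open(d_lab_bay)"]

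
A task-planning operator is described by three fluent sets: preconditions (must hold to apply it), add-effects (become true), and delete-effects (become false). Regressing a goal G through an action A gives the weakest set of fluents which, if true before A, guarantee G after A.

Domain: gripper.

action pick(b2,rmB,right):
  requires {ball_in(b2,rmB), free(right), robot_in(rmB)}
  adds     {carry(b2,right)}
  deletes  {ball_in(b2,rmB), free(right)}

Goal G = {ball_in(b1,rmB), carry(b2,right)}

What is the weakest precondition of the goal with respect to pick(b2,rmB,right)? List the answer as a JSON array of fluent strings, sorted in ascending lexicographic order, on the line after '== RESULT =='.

Compute (G \ add) ∪ pre:
  G ∩ del = {}  (empty — regression defined)
  G \ add = {ball_in(b1,rmB), carry(b2,right)} \ {carry(b2,right)} = {ball_in(b1,rmB)}
  ∪ pre   = {ball_in(b1,rmB)} ∪ {ball_in(b2,rmB), free(right), robot_in(rmB)}
          = {ball_in(b1,rmB), ball_in(b2,rmB), free(right), robot_in(rmB)}

== RESULT ==
["ball_in(b1,rmB)", "ball_in(b2,rmB)", "free(right)", "robot_in(rmB)"]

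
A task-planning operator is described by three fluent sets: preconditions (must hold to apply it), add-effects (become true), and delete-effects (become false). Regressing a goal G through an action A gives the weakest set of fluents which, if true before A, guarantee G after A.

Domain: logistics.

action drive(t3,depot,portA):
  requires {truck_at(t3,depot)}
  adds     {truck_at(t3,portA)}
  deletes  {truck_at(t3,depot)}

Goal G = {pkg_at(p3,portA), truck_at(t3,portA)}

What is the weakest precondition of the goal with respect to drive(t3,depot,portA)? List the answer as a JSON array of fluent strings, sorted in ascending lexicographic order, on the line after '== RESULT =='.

Regress:
  G ∩ del = {}  (empty — regression defined)
  G \ add = {pkg_at(p3,portA), truck_at(t3,portA)} \ {truck_at(t3,portA)} = {pkg_at(p3,portA)}
  ∪ pre   = {pkg_at(p3,portA)} ∪ {truck_at(t3,depot)}
          = {pkg_at(p3,portA), truck_at(t3,depot)}

== RESULT ==
["pkg_at(p3,portA)", "truck_at(t3,depot)"]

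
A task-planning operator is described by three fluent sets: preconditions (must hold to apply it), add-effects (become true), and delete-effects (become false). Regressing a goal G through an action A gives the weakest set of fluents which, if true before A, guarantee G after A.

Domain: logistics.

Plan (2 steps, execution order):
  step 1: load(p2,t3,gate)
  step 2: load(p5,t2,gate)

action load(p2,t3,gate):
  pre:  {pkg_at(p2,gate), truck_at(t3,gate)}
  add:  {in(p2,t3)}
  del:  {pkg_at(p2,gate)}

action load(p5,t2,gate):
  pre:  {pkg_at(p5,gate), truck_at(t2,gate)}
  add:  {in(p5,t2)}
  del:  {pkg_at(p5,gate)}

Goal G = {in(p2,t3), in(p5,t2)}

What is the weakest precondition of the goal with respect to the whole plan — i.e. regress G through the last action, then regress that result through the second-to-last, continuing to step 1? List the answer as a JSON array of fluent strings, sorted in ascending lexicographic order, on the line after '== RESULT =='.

Work backward from the goal:
  through step 2 (load(p5,t2,gate)): drop {in(p5,t2)}, keep {in(p2,t3)}, require {pkg_at(p5,gate), truck_at(t2,gate)}
    → {in(p2,t3), pkg_at(p5,gate), truck_at(t2,gate)}
  through step 1 (load(p2,t3,gate)): drop {in(p2,t3)}, keep {pkg_at(p5,gate), truck_at(t2,gate)}, require {pkg_at(p2,gate), truck_at(t3,gate)}
    → {pkg_at(p2,gate), pkg_at(p5,gate), truck_at(t2,gate), truck_at(t3,gate)}

== RESULT ==
["pkg_at(p2,gate)", "pkg_at(p5,gate)", "truck_at(t2,gate)", "truck_at(t3,gate)"]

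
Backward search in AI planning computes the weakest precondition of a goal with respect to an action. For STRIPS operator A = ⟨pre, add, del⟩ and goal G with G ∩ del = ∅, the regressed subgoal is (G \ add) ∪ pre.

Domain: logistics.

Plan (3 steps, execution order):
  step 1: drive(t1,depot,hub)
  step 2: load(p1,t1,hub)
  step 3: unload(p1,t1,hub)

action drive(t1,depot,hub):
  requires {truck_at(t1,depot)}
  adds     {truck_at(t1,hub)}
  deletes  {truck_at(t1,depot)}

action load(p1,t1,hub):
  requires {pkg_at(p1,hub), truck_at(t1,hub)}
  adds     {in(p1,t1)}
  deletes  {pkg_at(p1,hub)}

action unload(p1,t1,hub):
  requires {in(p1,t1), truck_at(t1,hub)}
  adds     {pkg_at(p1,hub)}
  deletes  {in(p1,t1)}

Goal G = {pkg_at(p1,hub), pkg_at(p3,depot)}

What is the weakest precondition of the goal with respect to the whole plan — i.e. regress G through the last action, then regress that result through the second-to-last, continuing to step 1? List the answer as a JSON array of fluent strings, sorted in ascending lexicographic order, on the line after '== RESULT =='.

Regress step by step:
  through step 3 (unload(p1,t1,hub)): drop {pkg_at(p1,hub)}, keep {pkg_at(p3,depot)}, require {in(p1,t1), truck_at(t1,hub)}
    → {in(p1,t1), pkg_at(p3,depot), truck_at(t1,hub)}
  through step 2 (load(p1,t1,hub)): drop {in(p1,t1)}, keep {pkg_at(p3,depot), truck_at(t1,hub)}, require {pkg_at(p1,hub), truck_at(t1,hub)}
    → {pkg_at(p1,hub), pkg_at(p3,depot), truck_at(t1,hub)}
  through step 1 (drive(t1,depot,hub)): drop {truck_at(t1,hub)}, keep {pkg_at(p1,hub), pkg_at(p3,depot)}, require {truck_at(t1,depot)}
    → {pkg_at(p1,hub), pkg_at(p3,depot), truck_at(t1,depot)}

== RESULT ==
["pkg_at(p1,hub)", "pkg_at(p3,depot)", "truck_at(t1,depot)"]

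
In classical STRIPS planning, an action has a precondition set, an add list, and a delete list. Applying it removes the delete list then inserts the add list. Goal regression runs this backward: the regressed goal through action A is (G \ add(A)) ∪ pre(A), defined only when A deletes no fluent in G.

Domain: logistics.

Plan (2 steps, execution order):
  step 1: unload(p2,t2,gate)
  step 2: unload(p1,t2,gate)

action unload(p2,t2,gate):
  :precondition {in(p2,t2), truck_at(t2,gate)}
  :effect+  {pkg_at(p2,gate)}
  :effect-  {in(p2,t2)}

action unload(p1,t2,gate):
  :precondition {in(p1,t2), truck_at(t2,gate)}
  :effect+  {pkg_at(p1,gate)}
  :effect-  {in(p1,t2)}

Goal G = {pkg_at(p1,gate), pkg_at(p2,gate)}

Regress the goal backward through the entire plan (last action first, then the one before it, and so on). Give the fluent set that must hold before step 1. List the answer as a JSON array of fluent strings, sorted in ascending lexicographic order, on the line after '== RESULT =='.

Regress step by step:
  through step 2 (unload(p1,t2,gate)): drop {pkg_at(p1,gate)}, keep {pkg_at(p2,gate)}, require {in(p1,t2), truck_at(t2,gate)}
    → {in(p1,t2), pkg_at(p2,gate), truck_at(t2,gate)}
  through step 1 (unload(p2,t2,gate)): drop {pkg_at(p2,gate)}, keep {in(p1,t2), truck_at(t2,gate)}, require {in(p2,t2), truck_at(t2,gate)}
    → {in(p1,t2), in(p2,t2), truck_at(t2,gate)}

== RESULT ==
["in(p1,t2)", "in(p2,t2)", "truck_at(t2,gate)"]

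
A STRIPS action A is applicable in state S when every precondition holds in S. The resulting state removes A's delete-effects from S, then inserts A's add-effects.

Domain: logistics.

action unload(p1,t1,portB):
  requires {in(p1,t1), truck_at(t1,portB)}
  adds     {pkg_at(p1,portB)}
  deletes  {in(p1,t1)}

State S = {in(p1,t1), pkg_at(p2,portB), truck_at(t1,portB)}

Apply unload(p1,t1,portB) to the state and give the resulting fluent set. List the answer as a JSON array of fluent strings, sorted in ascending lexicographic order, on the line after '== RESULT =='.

Compute (S \ del) ∪ add:
  pre ⊆ S: {in(p1,t1), truck_at(t1,portB)} ⊆ S  — applicable
  S \ del = {pkg_at(p2,portB), truck_at(t1,portB)}
  ∪ add   = {pkg_at(p1,portB), pkg_at(p2,portB), truck_at(t1,portB)}

== RESULT ==
["pkg_at(p1,portB)", "pkg_at(p2,portB)", "truck_at(t1,portB)"]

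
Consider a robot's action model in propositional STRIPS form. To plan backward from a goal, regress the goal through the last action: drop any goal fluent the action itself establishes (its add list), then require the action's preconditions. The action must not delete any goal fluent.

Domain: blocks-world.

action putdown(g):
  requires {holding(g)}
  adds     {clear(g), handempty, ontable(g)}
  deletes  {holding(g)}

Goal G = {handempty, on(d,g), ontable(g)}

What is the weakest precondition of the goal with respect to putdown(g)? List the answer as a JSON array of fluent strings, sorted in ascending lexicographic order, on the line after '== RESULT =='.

Compute (G \ add) ∪ pre:
  G ∩ del = {}  (empty — regression defined)
  G \ add = {handempty, on(d,g), ontable(g)} \ {clear(g), handempty, ontable(g)} = {on(d,g)}
  ∪ pre   = {on(d,g)} ∪ {holding(g)}
          = {holding(g), on(d,g)}

== RESULT ==
["holding(g)", "on(d,g)"]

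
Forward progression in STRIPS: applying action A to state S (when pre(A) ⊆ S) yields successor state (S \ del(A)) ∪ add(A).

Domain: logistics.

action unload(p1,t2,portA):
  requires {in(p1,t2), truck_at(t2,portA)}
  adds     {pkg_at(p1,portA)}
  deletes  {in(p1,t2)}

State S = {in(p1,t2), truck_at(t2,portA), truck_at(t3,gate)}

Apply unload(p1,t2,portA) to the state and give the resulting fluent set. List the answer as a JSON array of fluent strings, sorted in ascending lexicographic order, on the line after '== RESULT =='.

Progress:
  pre ⊆ S: {in(p1,t2), truck_at(t2,portA)} ⊆ S  — applicable
  S \ del = {truck_at(t2,portA), truck_at(t3,gate)}
  ∪ add   = {pkg_at(p1,portA), truck_at(t2,portA), truck_at(t3,gate)}

== RESULT ==
["pkg_at(p1,portA)", "truck_at(t2,portA)", "truck_at(t3,gate)"]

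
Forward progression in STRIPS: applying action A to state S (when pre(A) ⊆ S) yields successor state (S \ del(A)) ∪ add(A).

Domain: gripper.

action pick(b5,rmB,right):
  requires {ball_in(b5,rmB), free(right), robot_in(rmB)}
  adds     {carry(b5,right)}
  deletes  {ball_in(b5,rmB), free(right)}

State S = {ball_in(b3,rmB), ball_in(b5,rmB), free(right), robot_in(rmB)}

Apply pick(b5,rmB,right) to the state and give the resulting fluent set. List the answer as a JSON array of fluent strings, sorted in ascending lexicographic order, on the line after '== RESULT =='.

Progress:
  pre ⊆ S: {ball_in(b5,rmB), free(right), robot_in(rmB)} ⊆ S  — applicable
  S \ del = {ball_in(b3,rmB), robot_in(rmB)}
  ∪ add   = {ball_in(b3,rmB), carry(b5,right), robot_in(rmB)}

== RESULT ==
["ball_in(b3,rmB)", "carry(b5,right)", "robot_in(rmB)"]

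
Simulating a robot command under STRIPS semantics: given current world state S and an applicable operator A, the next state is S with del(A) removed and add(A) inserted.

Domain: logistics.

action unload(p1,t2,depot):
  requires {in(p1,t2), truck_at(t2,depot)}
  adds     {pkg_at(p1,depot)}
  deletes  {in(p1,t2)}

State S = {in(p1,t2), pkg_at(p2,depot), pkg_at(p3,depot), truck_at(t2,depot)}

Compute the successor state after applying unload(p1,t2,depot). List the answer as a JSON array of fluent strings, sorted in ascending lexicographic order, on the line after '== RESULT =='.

Progress:
  pre ⊆ S: {in(p1,t2), truck_at(t2,depot)} ⊆ S  — applicable
  S \ del = {pkg_at(p2,depot), pkg_at(p3,depot), truck_at(t2,depot)}
  ∪ add   = {pkg_at(p1,depot), pkg_at(p2,depot), pkg_at(p3,depot), truck_at(t2,depot)}

== RESULT ==
["pkg_at(p1,depot)", "pkg_at(p2,depot)", "pkg_at(p3,depot)", "truck_at(t2,depot)"]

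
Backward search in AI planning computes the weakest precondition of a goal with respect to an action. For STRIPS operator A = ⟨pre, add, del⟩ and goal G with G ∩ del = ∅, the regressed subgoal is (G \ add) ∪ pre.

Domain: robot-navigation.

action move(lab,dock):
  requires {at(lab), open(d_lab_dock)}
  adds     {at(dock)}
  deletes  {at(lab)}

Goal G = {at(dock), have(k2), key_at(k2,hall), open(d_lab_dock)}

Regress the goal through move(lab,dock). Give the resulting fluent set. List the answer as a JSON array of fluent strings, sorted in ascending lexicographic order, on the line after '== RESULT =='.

Compute (G \ add) ∪ pre:
  G ∩ del = {}  (empty — regression defined)
  G \ add = {at(dock), have(k2), key_at(k2,hall), open(d_lab_dock)} \ {at(dock)} = {have(k2), key_at(k2,hall), open(d_lab_dock)}
  ∪ pre   = {have(k2), key_at(k2,hall), open(d_lab_dock)} ∪ {at(lab), open(d_lab_dock)}
          = {at(lab), have(k2), key_at(k2,hall), open(d_lab_dock)}

== RESULT ==
["at(lab)", "have(k2)", "key_at(k2,hall)", "open(d_lab_dock)"]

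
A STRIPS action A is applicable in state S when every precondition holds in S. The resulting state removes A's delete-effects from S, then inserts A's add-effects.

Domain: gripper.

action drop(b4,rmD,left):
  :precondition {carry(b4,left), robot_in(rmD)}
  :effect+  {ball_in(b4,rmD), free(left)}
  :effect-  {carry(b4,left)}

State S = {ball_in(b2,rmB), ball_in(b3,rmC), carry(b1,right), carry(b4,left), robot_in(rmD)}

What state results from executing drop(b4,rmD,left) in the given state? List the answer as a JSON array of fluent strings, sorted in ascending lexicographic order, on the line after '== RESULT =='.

Progress:
  pre ⊆ S: {carry(b4,left), robot_in(rmD)} ⊆ S  — applicable
  S \ del = {ball_in(b2,rmB), ball_in(b3,rmC), carry(b1,right), robot_in(rmD)}
  ∪ add   = {ball_in(b2,rmB), ball_in(b3,rmC), ball_in(b4,rmD), carry(b1,right), free(left), robot_in(rmD)}

== RESULT ==
["ball_in(b2,rmB)", "ball_in(b3,rmC)", "ball_in(b4,rmD)", "carry(b1,right)", "free(left)", "robot_in(rmD)"]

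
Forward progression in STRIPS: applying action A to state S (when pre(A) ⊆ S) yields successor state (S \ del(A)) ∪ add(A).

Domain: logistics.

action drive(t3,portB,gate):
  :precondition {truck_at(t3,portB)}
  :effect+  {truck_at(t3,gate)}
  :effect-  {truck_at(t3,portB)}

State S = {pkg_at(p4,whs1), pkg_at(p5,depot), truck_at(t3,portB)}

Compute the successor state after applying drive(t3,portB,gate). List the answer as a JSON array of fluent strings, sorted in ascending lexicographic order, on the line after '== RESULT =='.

Compute (S \ del) ∪ add:
  pre ⊆ S: {truck_at(t3,portB)} ⊆ S  — applicable
  S \ del = {pkg_at(p4,whs1), pkg_at(p5,depot)}
  ∪ add   = {pkg_at(p4,whs1), pkg_at(p5,depot), truck_at(t3,gate)}

== RESULT ==
["pkg_at(p4,whs1)", "pkg_at(p5,depot)", "truck_at(t3,gate)"]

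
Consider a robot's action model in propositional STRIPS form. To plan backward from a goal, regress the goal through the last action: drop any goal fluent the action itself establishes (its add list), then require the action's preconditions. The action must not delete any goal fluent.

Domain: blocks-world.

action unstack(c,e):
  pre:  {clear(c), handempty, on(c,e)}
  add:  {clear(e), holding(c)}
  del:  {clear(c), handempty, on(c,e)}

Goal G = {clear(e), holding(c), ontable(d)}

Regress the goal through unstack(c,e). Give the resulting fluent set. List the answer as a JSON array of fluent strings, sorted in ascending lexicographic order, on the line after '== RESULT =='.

Compute (G \ add) ∪ pre:
  G ∩ del = {}  (empty — regression defined)
  G \ add = {clear(e), holding(c), ontable(d)} \ {clear(e), holding(c)} = {ontable(d)}
  ∪ pre   = {ontable(d)} ∪ {clear(c), handempty, on(c,e)}
          = {clear(c), handempty, on(c,e), ontable(d)}

== RESULT ==
["clear(c)", "handempty", "on(c,e)", "ontable(d)"]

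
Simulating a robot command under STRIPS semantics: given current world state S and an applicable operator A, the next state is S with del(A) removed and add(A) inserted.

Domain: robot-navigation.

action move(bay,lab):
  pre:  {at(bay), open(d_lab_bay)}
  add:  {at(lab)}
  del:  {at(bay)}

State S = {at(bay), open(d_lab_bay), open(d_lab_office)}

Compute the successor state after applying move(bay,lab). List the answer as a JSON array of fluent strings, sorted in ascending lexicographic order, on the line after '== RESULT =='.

Progress:
  pre ⊆ S: {at(bay), open(d_lab_bay)} ⊆ S  — applicable
  S \ del = {open(d_lab_bay), open(d_lab_office)}
  ∪ add   = {at(lab), open(d_lab_bay), open(d_lab_office)}

== RESULT ==
["at(lab)", "open(d_lab_bay)", "open(d_lab_office)"]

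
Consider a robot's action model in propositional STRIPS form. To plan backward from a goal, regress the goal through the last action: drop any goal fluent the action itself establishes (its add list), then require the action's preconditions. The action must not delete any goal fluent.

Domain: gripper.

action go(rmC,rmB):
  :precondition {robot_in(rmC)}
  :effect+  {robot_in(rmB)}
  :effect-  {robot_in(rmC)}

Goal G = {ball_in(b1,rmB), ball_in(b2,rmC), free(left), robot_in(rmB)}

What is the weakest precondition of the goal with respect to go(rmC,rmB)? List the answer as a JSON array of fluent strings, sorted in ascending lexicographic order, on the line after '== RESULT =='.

Compute (G \ add) ∪ pre:
  G ∩ del = {}  (empty — regression defined)
  G \ add = {ball_in(b1,rmB), ball_in(b2,rmC), free(left), robot_in(rmB)} \ {robot_in(rmB)} = {ball_in(b1,rmB), ball_in(b2,rmC), free(left)}
  ∪ pre   = {ball_in(b1,rmB), ball_in(b2,rmC), free(left)} ∪ {robot_in(rmC)}
          = {ball_in(b1,rmB), ball_in(b2,rmC), free(left), robot_in(rmC)}

== RESULT ==
["ball_in(b1,rmB)", "ball_in(b2,rmC)", "free(left)", "robot_in(rmC)"]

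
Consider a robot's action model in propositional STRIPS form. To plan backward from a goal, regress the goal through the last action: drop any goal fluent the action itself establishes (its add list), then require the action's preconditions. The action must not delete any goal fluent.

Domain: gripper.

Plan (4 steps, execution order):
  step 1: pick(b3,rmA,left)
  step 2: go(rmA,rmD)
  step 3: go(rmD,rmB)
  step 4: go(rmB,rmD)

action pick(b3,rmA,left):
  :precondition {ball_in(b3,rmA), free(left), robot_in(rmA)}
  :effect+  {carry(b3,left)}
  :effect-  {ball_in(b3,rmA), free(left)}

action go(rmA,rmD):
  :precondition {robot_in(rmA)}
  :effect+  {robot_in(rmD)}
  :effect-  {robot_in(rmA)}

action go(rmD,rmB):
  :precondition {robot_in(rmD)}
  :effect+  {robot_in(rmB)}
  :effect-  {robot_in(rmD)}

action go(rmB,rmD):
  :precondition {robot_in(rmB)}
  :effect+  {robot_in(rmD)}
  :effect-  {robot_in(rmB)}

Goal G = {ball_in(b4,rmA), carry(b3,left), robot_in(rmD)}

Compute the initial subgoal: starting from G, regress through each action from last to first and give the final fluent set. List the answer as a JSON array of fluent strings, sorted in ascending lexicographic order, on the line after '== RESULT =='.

Regress step by step:
  through step 4 (go(rmB,rmD)): drop {robot_in(rmD)}, keep {ball_in(b4,rmA), carry(b3,left)}, require {robot_in(rmB)}
    → {ball_in(b4,rmA), carry(b3,left), robot_in(rmB)}
  through step 3 (go(rmD,rmB)): drop {robot_in(rmB)}, keep {ball_in(b4,rmA), carry(b3,left)}, require {robot_in(rmD)}
    → {ball_in(b4,rmA), carry(b3,left), robot_in(rmD)}
  through step 2 (go(rmA,rmD)): drop {robot_in(rmD)}, keep {ball_in(b4,rmA), carry(b3,left)}, require {robot_in(rmA)}
    → {ball_in(b4,rmA), carry(b3,left), robot_in(rmA)}
  through step 1 (pick(b3,rmA,left)): drop {carry(b3,left)}, keep {ball_in(b4,rmA), robot_in(rmA)}, require {ball_in(b3,rmA), free(left), robot_in(rmA)}
    → {ball_in(b3,rmA), ball_in(b4,rmA), free(left), robot_in(rmA)}

== RESULT ==
["ball_in(b3,rmA)", "ball_in(b4,rmA)", "free(left)", "robot_in(rmA)"]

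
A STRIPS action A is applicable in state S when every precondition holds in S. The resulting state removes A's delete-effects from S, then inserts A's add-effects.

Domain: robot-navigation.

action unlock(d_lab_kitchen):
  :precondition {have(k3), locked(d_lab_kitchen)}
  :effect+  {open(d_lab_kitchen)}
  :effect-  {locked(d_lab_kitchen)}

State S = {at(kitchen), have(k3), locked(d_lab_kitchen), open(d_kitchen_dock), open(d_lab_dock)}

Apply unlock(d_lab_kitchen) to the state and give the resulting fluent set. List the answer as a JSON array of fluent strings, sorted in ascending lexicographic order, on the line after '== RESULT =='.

Progress:
  pre ⊆ S: {have(k3), locked(d_lab_kitchen)} ⊆ S  — applicable
  S \ del = {at(kitchen), have(k3), open(d_kitchen_dock), open(d_lab_dock)}
  ∪ add   = {at(kitchen), have(k3), open(d_kitchen_dock), open(d_lab_dock), open(d_lab_kitchen)}

== RESULT ==
["at(kitchen)", "have(k3)", "open(d_kitchen_dock)", "open(d_lab_dock)", "open(d_lab_kitchen)"]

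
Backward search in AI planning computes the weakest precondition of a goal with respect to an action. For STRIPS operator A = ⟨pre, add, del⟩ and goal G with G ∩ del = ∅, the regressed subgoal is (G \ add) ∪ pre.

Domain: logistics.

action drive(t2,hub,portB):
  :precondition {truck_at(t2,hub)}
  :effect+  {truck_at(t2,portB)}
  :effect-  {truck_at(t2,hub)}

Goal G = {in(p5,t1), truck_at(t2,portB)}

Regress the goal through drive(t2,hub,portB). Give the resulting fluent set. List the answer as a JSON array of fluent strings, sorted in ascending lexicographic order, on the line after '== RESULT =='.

Regress:
  G ∩ del = {}  (empty — regression defined)
  G \ add = {in(p5,t1), truck_at(t2,portB)} \ {truck_at(t2,portB)} = {in(p5,t1)}
  ∪ pre   = {in(p5,t1)} ∪ {truck_at(t2,hub)}
          = {in(p5,t1), truck_at(t2,hub)}

== RESULT ==
["in(p5,t1)", "truck_at(t2,hub)"]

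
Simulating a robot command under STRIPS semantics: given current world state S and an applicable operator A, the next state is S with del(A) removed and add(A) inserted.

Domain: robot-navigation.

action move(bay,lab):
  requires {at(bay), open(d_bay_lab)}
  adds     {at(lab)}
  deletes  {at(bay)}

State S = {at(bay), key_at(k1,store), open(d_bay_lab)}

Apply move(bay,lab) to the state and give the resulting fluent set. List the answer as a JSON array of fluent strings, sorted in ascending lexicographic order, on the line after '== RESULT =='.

Progress:
  pre ⊆ S: {at(bay), open(d_bay_lab)} ⊆ S  — applicable
  S \ del = {key_at(k1,store), open(d_bay_lab)}
  ∪ add   = {at(lab), key_at(k1,store), open(d_bay_lab)}

== RESULT ==
["at(lab)", "key_at(k1,store)", "open(d_bay_lab)"]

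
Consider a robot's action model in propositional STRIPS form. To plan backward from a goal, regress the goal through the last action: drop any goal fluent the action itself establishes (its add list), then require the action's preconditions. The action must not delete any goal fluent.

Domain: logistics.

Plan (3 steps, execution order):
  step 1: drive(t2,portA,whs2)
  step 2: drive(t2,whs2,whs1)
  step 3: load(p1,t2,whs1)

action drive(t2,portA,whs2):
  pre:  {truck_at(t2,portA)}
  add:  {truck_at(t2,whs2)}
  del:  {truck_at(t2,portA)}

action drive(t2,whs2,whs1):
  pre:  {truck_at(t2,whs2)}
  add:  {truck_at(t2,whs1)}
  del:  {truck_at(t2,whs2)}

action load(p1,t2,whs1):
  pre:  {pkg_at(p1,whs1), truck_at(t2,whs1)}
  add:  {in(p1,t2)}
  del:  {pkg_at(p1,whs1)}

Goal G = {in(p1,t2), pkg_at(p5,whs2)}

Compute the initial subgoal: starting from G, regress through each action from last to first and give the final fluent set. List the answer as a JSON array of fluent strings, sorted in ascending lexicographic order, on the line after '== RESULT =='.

Regress step by step:
  through step 3 (load(p1,t2,whs1)): drop {in(p1,t2)}, keep {pkg_at(p5,whs2)}, require {pkg_at(p1,whs1), truck_at(t2,whs1)}
    → {pkg_at(p1,whs1), pkg_at(p5,whs2), truck_at(t2,whs1)}
  through step 2 (drive(t2,whs2,whs1)): drop {truck_at(t2,whs1)}, keep {pkg_at(p1,whs1), pkg_at(p5,whs2)}, require {truck_at(t2,whs2)}
    → {pkg_at(p1,whs1), pkg_at(p5,whs2), truck_at(t2,whs2)}
  through step 1 (drive(t2,portA,whs2)): drop {truck_at(t2,whs2)}, keep {pkg_at(p1,whs1), pkg_at(p5,whs2)}, require {truck_at(t2,portA)}
    → {pkg_at(p1,whs1), pkg_at(p5,whs2), truck_at(t2,portA)}

== RESULT ==
["pkg_at(p1,whs1)", "pkg_at(p5,whs2)", "truck_at(t2,portA)"]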